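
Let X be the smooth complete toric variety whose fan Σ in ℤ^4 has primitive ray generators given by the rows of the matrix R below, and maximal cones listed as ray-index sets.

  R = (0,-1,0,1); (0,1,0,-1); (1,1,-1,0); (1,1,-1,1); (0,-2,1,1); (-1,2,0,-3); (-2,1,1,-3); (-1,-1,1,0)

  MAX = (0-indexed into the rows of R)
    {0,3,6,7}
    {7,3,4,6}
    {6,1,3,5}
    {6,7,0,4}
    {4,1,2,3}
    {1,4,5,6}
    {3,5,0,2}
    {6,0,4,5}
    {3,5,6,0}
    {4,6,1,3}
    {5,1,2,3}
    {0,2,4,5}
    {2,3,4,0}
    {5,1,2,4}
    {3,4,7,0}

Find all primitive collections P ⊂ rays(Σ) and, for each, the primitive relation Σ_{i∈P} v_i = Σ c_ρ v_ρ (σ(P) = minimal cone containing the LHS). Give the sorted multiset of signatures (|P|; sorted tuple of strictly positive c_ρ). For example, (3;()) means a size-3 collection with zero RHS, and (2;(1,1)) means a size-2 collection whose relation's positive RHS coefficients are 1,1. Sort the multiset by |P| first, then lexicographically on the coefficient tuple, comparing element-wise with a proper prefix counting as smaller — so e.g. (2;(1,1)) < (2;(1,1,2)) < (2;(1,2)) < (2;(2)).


7 minimal non-faces of Δ(Σ) (on 8 rays):

  P = {0,1}:  v_{0} + v_{1} = 0  ⇒ sig = (2;())
  P = {2,7}:  v_{2} + v_{7} = 0  ⇒ sig = (2;())
  P = {2,6}:  v_{2} + v_{6} = v_{5}  ⇒ sig = (2;(1))
  P = {5,7}:  v_{5} + v_{7} = v_{6}  ⇒ sig = (2;(1))
  P = {1,7}:  v_{1} + v_{7} = v_{3} + v_{4} + v_{6}  ⇒ sig = (2;(1,1,1))
  P = {3,4,5}:  v_{3} + v_{4} + v_{5} = v_{1}  ⇒ sig = (3;(1))
  P = {0,3,4,6}:  v_{0} + v_{3} + v_{4} + v_{6} = v_{7}  ⇒ sig = (4;(1))

so the primitive-relation signature multiset is
{ (2;()) ×2,  (2;(1)) ×2,  (2;(1,1,1)),  (3;(1)),  (4;(1)) }


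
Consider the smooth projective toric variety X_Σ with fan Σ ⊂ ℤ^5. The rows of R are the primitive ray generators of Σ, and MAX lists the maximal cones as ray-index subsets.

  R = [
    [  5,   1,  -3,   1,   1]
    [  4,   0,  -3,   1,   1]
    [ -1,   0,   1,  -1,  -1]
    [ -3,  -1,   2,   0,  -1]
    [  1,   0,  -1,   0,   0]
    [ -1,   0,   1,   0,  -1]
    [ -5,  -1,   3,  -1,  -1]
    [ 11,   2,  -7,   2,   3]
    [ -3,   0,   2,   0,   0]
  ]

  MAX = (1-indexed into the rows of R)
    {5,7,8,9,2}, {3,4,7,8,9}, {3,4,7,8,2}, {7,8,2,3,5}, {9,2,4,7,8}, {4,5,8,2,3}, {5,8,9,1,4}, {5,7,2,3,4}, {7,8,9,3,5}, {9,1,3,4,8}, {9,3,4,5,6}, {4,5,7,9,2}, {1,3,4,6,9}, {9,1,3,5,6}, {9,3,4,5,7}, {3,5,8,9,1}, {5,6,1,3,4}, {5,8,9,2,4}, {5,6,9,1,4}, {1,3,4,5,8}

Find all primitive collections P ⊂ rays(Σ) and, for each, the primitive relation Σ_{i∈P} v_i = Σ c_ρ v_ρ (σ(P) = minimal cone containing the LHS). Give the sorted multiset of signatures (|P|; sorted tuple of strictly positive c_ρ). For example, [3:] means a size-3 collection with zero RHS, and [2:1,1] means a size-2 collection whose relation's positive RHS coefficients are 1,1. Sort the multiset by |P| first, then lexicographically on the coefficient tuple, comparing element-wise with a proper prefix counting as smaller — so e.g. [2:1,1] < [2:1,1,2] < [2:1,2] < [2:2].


Minimal non-faces — 9 found among 9 rays, 20 max cones:

  P={1,7}:  v_{1} + v_{7} = 0 ; sig = [2:]
  P={1,2}:  v_{1} + v_{2} = v_{4} + v_{5} + v_{8} ; sig = [2:1,1,1]
  P={2,6}:  v_{2} + v_{6} = v_{1} + v_{4} + v_{5} ; sig = [2:1,1,1]
  P={6,7}:  v_{6} + v_{7} = v_{3} + v_{4} + v_{5} + v_{9} ; sig = [2:1,1,1,1]
  P={6,8}:  v_{6} + v_{8} = 2·v_{1} ; sig = [2:2]
  P={2,3,9}:  v_{2} + v_{3} + v_{9} = 0 ; sig = [3:]
  P={4,5,7,8}:  v_{4} + v_{5} + v_{7} + v_{8} = v_{2} ; sig = [4:1]
  P={1,3,4,5,9}:  v_{1} + v_{3} + v_{4} + v_{5} + v_{9} = v_{6} ; sig = [5:1]
  P={3,4,5,8,9}:  v_{3} + v_{4} + v_{5} + v_{8} + v_{9} = v_{1} ; sig = [5:1]

Hence PRS(X_Σ) =
    |P|=2: 5 collections, coeffs (), (1,1,1), (1,1,1), (1,1,1,1), (2)
    |P|=3: 1 collection, coeffs ()
    |P|=4: 1 collection, coeffs (1)
    |P|=5: 2 collections, coeffs (1), (1)


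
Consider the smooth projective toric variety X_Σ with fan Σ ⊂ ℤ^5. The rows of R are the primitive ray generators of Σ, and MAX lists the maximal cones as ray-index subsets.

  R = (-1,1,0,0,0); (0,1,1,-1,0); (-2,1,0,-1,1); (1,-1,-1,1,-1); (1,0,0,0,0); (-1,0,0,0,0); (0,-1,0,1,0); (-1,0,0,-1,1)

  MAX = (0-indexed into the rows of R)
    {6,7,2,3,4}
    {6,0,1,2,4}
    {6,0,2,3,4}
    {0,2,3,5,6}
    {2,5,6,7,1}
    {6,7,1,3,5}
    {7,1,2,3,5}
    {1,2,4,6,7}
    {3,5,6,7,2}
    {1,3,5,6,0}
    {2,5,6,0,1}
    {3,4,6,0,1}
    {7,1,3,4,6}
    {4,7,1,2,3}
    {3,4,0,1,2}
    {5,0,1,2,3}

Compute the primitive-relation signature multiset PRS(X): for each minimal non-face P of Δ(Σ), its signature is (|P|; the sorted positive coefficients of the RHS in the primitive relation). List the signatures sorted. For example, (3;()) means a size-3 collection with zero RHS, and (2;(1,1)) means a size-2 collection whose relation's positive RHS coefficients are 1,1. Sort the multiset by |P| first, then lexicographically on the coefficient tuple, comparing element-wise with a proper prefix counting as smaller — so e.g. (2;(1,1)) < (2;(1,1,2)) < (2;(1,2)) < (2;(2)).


3 collections generate NE(X_Σ); each relation:

  {4,5}:  v_{4} + v_{5} = 0  so sig = (2;())
  {0,7}:  v_{0} + v_{7} = v_{2}  so sig = (2;(1))
  {1,2,3,6}:  v_{1} + v_{2} + v_{3} + v_{6} = v_{5}  so sig = (4;(1))

Hence PRS(X_Σ) =
    |P|=2: 2 collections, coeffs (), (1)
    |P|=4: 1 collection, coeffs (1)


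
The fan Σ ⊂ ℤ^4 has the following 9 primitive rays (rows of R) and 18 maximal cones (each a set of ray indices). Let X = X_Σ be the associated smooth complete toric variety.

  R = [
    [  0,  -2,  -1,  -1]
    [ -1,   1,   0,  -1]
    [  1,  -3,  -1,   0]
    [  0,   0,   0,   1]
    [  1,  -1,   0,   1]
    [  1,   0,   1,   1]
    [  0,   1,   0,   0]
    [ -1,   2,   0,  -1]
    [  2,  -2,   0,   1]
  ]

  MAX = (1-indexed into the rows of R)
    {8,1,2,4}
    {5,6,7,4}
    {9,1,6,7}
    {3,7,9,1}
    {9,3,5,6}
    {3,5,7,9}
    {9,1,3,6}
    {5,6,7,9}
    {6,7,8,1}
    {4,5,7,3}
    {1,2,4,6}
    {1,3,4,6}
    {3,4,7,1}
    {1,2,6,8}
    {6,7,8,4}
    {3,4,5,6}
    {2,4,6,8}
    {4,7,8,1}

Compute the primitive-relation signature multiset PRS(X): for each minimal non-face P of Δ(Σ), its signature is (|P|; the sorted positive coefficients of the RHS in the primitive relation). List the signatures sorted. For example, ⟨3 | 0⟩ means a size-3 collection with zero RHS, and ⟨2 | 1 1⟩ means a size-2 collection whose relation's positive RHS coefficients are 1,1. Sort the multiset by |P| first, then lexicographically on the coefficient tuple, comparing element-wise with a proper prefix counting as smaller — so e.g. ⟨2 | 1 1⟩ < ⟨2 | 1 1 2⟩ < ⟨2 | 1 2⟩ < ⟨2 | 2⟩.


Σ has 12 primitive collections:

  P={2,5}:  v_{2} + v_{5} = 0 ; sig = ⟨2 | 0⟩
  P={1,5}:  v_{1} + v_{5} = v_{3} ; sig = ⟨2 | 1⟩
  P={2,3}:  v_{2} + v_{3} = v_{1} ; sig = ⟨2 | 1⟩
  P={2,7}:  v_{2} + v_{7} = v_{8} ; sig = ⟨2 | 1⟩
  P={5,8}:  v_{5} + v_{8} = v_{7} ; sig = ⟨2 | 1⟩
  P={3,8}:  v_{3} + v_{8} = v_{1} + v_{7} ; sig = ⟨2 | 1 1⟩
  P={2,9}:  v_{2} + v_{9} = v_{1} + v_{6} + v_{7} ; sig = ⟨2 | 1 1 1⟩
  P={8,9}:  v_{8} + v_{9} = v_{1} + v_{6} + 2·v_{7} ; sig = ⟨2 | 1 1 2⟩
  P={4,9}:  v_{4} + v_{9} = 2·v_{5} ; sig = ⟨2 | 2⟩
  P={3,6,7}:  v_{3} + v_{6} + v_{7} = v_{9} ; sig = ⟨3 | 1⟩
  P={1,4,6,8}:  v_{1} + v_{4} + v_{6} + v_{8} = 0 ; sig = ⟨4 | 0⟩
  P={1,4,6,7}:  v_{1} + v_{4} + v_{6} + v_{7} = v_{5} ; sig = ⟨4 | 1⟩

Sorted signature multiset PRS(X):
    ⟨2 | 0⟩
    ⟨2 | 1⟩
    ⟨2 | 1⟩
    ⟨2 | 1⟩
    ⟨2 | 1⟩
    ⟨2 | 1 1⟩
    ⟨2 | 1 1 1⟩
    ⟨2 | 1 1 2⟩
    ⟨2 | 2⟩
    ⟨3 | 1⟩
    ⟨4 | 0⟩
    ⟨4 | 1⟩


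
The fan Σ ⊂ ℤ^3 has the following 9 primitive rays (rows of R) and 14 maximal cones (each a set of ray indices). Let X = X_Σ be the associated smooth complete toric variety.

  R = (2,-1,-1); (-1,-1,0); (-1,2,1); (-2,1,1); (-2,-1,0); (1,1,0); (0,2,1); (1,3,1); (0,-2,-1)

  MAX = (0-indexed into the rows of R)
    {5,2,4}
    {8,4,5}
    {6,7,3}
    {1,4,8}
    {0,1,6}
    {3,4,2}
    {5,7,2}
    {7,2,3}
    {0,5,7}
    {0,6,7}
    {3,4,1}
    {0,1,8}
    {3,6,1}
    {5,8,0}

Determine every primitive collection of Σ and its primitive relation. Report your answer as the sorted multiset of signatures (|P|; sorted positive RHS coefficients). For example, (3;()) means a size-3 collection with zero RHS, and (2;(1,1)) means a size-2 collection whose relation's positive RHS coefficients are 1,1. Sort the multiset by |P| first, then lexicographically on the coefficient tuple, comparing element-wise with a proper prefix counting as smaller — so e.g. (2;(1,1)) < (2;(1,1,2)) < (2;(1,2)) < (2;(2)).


Primitive collections (15):

  {0,3}:  v_{0} + v_{3} = 0  →  sig = (2;())
  {1,5}:  v_{1} + v_{5} = 0  →  sig = (2;())
  {6,8}:  v_{6} + v_{8} = 0  →  sig = (2;())
  {0,2}:  v_{0} + v_{2} = v_{5}  →  sig = (2;(1))
  {0,4}:  v_{0} + v_{4} = v_{8}  →  sig = (2;(1))
  {1,2}:  v_{1} + v_{2} = v_{3}  →  sig = (2;(1))
  {1,7}:  v_{1} + v_{7} = v_{6}  →  sig = (2;(1))
  {3,5}:  v_{3} + v_{5} = v_{2}  →  sig = (2;(1))
  {3,8}:  v_{3} + v_{8} = v_{4}  →  sig = (2;(1))
  {4,6}:  v_{4} + v_{6} = v_{3}  →  sig = (2;(1))
  {4,7}:  v_{4} + v_{7} = v_{2}  →  sig = (2;(1))
  {5,6}:  v_{5} + v_{6} = v_{7}  →  sig = (2;(1))
  {7,8}:  v_{7} + v_{8} = v_{5}  →  sig = (2;(1))
  {2,6}:  v_{2} + v_{6} = v_{3} + v_{7}  →  sig = (2;(1,1))
  {2,8}:  v_{2} + v_{8} = v_{4} + v_{5}  →  sig = (2;(1,1))

Signatures (|P|; sorted positive RHS coefficients), sorted:
{ (2;()) ×3,  (2;(1)) ×10,  (2;(1,1)) ×2 }


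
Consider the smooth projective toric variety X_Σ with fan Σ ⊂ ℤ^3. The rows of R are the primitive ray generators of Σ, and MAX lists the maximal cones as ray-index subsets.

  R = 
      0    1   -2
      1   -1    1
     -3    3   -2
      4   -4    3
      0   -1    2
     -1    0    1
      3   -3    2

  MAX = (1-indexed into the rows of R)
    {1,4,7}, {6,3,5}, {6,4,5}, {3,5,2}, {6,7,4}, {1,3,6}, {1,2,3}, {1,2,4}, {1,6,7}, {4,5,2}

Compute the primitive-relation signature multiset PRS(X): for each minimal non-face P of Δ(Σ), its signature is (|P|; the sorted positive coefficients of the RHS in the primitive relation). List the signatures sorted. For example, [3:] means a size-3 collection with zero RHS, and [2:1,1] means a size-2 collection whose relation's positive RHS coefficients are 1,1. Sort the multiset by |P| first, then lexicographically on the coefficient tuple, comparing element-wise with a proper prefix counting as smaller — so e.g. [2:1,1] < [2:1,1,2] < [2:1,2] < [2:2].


7 collections generate NE(X_Σ); each relation:

  P={1,5}:  v_{1} + v_{5} = 0  ⇒ sig = [2:]
  P={3,7}:  v_{3} + v_{7} = 0  ⇒ sig = [2:]
  P={2,6}:  v_{2} + v_{6} = v_{5}  ⇒ sig = [2:1]
  P={2,7}:  v_{2} + v_{7} = v_{4}  ⇒ sig = [2:1]
  P={3,4}:  v_{3} + v_{4} = v_{2}  ⇒ sig = [2:1]
  P={5,7}:  v_{5} + v_{7} = v_{4} + v_{6}  ⇒ sig = [2:1,1]
  P={1,4,6}:  v_{1} + v_{4} + v_{6} = v_{7}  ⇒ sig = [3:1]

Sorted signature multiset PRS(X):
    [2:]
    [2:]
    [2:1]
    [2:1]
    [2:1]
    [2:1,1]
    [3:1]


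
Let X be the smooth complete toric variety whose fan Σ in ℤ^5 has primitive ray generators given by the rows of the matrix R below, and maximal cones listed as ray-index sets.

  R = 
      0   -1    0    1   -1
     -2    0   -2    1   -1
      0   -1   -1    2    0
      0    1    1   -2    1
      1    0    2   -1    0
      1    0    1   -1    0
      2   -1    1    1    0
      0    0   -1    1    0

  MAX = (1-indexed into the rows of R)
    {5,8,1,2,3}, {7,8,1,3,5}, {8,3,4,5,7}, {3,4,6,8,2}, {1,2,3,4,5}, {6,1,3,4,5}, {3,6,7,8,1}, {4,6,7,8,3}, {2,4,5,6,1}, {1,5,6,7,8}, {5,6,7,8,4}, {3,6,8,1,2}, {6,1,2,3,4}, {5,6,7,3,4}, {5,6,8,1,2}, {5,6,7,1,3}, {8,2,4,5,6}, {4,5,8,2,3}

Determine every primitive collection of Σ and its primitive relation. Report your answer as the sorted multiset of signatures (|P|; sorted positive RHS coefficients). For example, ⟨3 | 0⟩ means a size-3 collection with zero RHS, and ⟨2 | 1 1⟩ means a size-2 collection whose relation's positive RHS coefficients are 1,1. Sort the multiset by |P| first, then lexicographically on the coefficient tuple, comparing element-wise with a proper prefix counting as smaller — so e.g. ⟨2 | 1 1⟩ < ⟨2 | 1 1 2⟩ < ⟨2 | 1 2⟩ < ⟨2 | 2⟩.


Primitive collections (5):

  {2,7}:  v_{2} + v_{7} = v_{1} + v_{8}  ⇒ sig = ⟨2 | 1 1⟩
  {1,4,8}:  v_{1} + v_{4} + v_{8} = 0  ⇒ sig = ⟨3 | 0⟩
  {1,4,7}:  v_{1} + v_{4} + v_{7} = v_{3} + v_{5} + v_{6}  ⇒ sig = ⟨3 | 1 1 1⟩
  {2,3,5,6}:  v_{2} + v_{3} + v_{5} + v_{6} = v_{1}  ⇒ sig = ⟨4 | 1⟩
  {3,5,6,8}:  v_{3} + v_{5} + v_{6} + v_{8} = v_{7}  ⇒ sig = ⟨4 | 1⟩

Sorted signature multiset PRS(X):
    |P|=2: 1 collection, coeffs (1,1)
    |P|=3: 2 collections, coeffs (), (1,1,1)
    |P|=4: 2 collections, coeffs (1), (1)


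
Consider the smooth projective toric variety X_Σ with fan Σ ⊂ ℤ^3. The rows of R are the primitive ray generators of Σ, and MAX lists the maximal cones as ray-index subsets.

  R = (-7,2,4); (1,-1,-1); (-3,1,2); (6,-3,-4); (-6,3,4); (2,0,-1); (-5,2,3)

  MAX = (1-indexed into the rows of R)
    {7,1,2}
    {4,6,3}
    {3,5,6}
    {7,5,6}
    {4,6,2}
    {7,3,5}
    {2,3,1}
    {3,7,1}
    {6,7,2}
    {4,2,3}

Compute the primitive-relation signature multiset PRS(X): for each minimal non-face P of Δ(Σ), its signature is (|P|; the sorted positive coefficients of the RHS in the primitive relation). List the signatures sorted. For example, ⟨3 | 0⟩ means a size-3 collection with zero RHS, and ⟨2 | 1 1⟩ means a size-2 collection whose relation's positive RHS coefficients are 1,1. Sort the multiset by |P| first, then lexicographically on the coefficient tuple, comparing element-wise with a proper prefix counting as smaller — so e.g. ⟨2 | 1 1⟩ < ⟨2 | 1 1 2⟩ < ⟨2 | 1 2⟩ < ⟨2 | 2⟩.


9 collections generate NE(X_Σ); each relation:

  P = {4,5}:  v_{4} + v_{5} = 0  ⇒ sig = ⟨2 | 0⟩
  P = {1,6}:  v_{1} + v_{6} = v_{7}  ⇒ sig = ⟨2 | 1⟩
  P = {2,5}:  v_{2} + v_{5} = v_{7}  ⇒ sig = ⟨2 | 1⟩
  P = {4,7}:  v_{4} + v_{7} = v_{2}  ⇒ sig = ⟨2 | 1⟩
  P = {1,4}:  v_{1} + v_{4} = 2·v_{2} + v_{3}  ⇒ sig = ⟨2 | 1 2⟩
  P = {1,5}:  v_{1} + v_{5} = v_{3} + 2·v_{7}  ⇒ sig = ⟨2 | 1 2⟩
  P = {2,3,6}:  v_{2} + v_{3} + v_{6} = 0  ⇒ sig = ⟨3 | 0⟩
  P = {2,3,7}:  v_{2} + v_{3} + v_{7} = v_{1}  ⇒ sig = ⟨3 | 1⟩
  P = {3,6,7}:  v_{3} + v_{6} + v_{7} = v_{5}  ⇒ sig = ⟨3 | 1⟩

so the primitive-relation signature multiset is
    |P|=2: 6 collections, coeffs (), (1), (1), (1), (1,2), (1,2)
    |P|=3: 3 collections, coeffs (), (1), (1)


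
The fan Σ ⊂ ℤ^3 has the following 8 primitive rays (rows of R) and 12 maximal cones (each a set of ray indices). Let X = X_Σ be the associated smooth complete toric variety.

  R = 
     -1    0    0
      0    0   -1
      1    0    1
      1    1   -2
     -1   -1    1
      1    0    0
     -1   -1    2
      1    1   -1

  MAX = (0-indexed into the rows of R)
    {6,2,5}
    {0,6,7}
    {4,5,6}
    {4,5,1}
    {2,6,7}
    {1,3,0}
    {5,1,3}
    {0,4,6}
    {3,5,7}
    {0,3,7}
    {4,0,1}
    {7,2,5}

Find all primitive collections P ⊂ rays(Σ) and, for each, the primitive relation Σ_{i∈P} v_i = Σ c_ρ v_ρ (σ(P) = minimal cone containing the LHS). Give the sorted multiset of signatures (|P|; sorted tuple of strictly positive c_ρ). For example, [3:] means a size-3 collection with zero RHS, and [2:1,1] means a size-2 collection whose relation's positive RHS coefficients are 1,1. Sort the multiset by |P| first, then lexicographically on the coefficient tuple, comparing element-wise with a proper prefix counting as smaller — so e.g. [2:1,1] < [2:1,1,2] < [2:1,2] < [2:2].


|primitive collections| = 11. Relations:

  • {0,5}:  v_{0} + v_{5} = 0  ⇒ sig = [2:]
  • {3,6}:  v_{3} + v_{6} = 0  ⇒ sig = [2:]
  • {4,7}:  v_{4} + v_{7} = 0  ⇒ sig = [2:]
  • {1,2}:  v_{1} + v_{2} = v_{5}  ⇒ sig = [2:1]
  • {1,6}:  v_{1} + v_{6} = v_{4}  ⇒ sig = [2:1]
  • {1,7}:  v_{1} + v_{7} = v_{3}  ⇒ sig = [2:1]
  • {3,4}:  v_{3} + v_{4} = v_{1}  ⇒ sig = [2:1]
  • {0,2}:  v_{0} + v_{2} = v_{6} + v_{7}  ⇒ sig = [2:1,1]
  • {2,3}:  v_{2} + v_{3} = v_{5} + v_{7}  ⇒ sig = [2:1,1]
  • {2,4}:  v_{2} + v_{4} = v_{5} + v_{6}  ⇒ sig = [2:1,1]
  • {5,6,7}:  v_{5} + v_{6} + v_{7} = v_{2}  ⇒ sig = [3:1]

Signatures (|P|; sorted positive RHS coefficients), sorted:
    |P|=2: 10 collections, coeffs (), (), (), (1), (1), (1), (1), (1,1), (1,1), (1,1)
    |P|=3: 1 collection, coeffs (1)


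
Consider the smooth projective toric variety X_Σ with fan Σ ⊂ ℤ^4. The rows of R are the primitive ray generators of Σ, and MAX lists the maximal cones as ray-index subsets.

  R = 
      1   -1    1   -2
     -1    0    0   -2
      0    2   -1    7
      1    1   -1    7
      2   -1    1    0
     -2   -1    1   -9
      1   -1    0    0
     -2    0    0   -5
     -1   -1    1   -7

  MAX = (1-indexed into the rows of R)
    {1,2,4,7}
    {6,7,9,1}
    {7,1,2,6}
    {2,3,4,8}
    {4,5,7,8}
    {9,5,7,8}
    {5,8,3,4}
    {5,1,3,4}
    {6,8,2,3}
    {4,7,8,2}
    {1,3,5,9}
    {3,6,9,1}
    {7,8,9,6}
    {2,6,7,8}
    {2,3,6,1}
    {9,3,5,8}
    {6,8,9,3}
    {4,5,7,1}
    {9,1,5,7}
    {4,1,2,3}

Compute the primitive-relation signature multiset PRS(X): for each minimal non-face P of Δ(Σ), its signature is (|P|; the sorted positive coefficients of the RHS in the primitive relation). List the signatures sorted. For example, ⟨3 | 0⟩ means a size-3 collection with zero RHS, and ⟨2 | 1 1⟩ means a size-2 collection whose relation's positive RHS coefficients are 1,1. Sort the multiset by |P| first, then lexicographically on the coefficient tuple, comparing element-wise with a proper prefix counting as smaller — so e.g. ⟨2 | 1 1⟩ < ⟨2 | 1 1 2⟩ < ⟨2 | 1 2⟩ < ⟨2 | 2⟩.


Minimal non-faces — 7 found among 9 rays, 20 max cones:

  P={4,9}:  v_{4} + v_{9} = 0  →  sig = ⟨2 | 0⟩
  P={1,8}:  v_{1} + v_{8} = v_{9}  →  sig = ⟨2 | 1⟩
  P={2,5}:  v_{2} + v_{5} = v_{1}  →  sig = ⟨2 | 1⟩
  P={2,9}:  v_{2} + v_{9} = v_{6}  →  sig = ⟨2 | 1⟩
  P={3,7}:  v_{3} + v_{7} = v_{4}  →  sig = ⟨2 | 1⟩
  P={4,6}:  v_{4} + v_{6} = v_{2}  →  sig = ⟨2 | 1⟩
  P={5,6}:  v_{5} + v_{6} = v_{1} + v_{9}  →  sig = ⟨2 | 1 1⟩

so the primitive-relation signature multiset is
    |P|=2: 7 collections, coeffs (), (1), (1), (1), (1), (1), (1,1)


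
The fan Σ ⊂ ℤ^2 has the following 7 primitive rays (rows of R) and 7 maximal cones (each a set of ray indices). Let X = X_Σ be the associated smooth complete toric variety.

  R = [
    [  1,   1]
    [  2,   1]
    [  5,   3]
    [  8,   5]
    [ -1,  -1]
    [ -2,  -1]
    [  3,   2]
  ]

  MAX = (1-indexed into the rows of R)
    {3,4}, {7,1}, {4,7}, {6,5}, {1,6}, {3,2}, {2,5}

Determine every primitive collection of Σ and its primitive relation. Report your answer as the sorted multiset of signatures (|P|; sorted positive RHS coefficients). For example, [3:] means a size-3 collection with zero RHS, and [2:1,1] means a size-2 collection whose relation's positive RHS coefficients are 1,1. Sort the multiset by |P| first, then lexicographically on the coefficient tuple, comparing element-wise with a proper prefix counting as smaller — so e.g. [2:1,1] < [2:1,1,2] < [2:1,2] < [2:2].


Minimal non-faces — 14 found among 7 rays, 7 max cones:

  • {1,5}:  v_{1} + v_{5} = 0 — sig = [2:]
  • {2,6}:  v_{2} + v_{6} = 0 — sig = [2:]
  • {1,2}:  v_{1} + v_{2} = v_{7} — sig = [2:1]
  • {2,7}:  v_{2} + v_{7} = v_{3} — sig = [2:1]
  • {3,6}:  v_{3} + v_{6} = v_{7} — sig = [2:1]
  • {3,7}:  v_{3} + v_{7} = v_{4} — sig = [2:1]
  • {5,7}:  v_{5} + v_{7} = v_{2} — sig = [2:1]
  • {6,7}:  v_{6} + v_{7} = v_{1} — sig = [2:1]
  • {4,5}:  v_{4} + v_{5} = v_{2} + v_{3} — sig = [2:1,1]
  • {1,3}:  v_{1} + v_{3} = 2·v_{7} — sig = [2:2]
  • {2,4}:  v_{2} + v_{4} = 2·v_{3} — sig = [2:2]
  • {3,5}:  v_{3} + v_{5} = 2·v_{2} — sig = [2:2]
  • {4,6}:  v_{4} + v_{6} = 2·v_{7} — sig = [2:2]
  • {1,4}:  v_{1} + v_{4} = 3·v_{7} — sig = [2:3]

so the primitive-relation signature multiset is
[[2:], [2:], [2:1], [2:1], [2:1], [2:1], [2:1], [2:1], [2:1,1], [2:2], [2:2], [2:2], [2:2], [2:3]]


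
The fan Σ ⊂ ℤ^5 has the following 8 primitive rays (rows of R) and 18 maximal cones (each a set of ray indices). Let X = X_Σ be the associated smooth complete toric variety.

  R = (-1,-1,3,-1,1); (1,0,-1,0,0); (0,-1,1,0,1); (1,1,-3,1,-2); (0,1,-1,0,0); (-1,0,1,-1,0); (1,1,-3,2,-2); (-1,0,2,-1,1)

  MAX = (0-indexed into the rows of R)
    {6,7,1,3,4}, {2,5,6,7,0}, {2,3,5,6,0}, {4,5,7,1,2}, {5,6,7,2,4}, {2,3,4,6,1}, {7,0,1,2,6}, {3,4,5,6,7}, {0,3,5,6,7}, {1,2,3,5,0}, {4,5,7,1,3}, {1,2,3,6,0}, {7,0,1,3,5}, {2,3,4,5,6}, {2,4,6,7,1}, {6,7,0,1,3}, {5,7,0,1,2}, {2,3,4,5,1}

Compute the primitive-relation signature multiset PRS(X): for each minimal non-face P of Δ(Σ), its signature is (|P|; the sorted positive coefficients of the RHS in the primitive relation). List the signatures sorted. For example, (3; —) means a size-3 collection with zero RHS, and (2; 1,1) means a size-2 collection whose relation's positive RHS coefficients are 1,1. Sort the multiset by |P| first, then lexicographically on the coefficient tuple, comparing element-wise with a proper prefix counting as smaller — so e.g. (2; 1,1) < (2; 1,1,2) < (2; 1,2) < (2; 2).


|primitive collections| = 3. Relations:

  {0,4}:  v_{0} + v_{4} = v_{7}  →  sig = (2; 1)
  {2,3,7}:  v_{2} + v_{3} + v_{7} = 0  →  sig = (3; —)
  {1,5,6}:  v_{1} + v_{5} + v_{6} = v_{3}  →  sig = (3; 1)

so the primitive-relation signature multiset is
[(2; 1), (3; —), (3; 1)]


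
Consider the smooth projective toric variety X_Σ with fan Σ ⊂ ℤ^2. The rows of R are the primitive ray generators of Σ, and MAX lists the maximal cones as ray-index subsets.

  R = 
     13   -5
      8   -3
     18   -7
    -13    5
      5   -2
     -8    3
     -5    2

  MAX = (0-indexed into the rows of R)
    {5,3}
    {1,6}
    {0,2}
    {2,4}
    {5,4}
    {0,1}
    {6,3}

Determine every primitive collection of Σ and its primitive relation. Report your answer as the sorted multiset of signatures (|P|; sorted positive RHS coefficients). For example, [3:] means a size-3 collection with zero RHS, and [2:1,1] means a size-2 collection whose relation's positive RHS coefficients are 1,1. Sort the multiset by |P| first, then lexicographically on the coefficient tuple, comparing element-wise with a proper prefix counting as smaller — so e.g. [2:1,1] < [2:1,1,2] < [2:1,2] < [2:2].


Primitive collections (14):

  P = {0,3}:  v_{0} + v_{3} = 0  ⇒ sig = [2:]
  P = {1,5}:  v_{1} + v_{5} = 0  ⇒ sig = [2:]
  P = {4,6}:  v_{4} + v_{6} = 0  ⇒ sig = [2:]
  P = {0,4}:  v_{0} + v_{4} = v_{2}  ⇒ sig = [2:1]
  P = {0,5}:  v_{0} + v_{5} = v_{4}  ⇒ sig = [2:1]
  P = {0,6}:  v_{0} + v_{6} = v_{1}  ⇒ sig = [2:1]
  P = {1,3}:  v_{1} + v_{3} = v_{6}  ⇒ sig = [2:1]
  P = {1,4}:  v_{1} + v_{4} = v_{0}  ⇒ sig = [2:1]
  P = {2,3}:  v_{2} + v_{3} = v_{4}  ⇒ sig = [2:1]
  P = {2,6}:  v_{2} + v_{6} = v_{0}  ⇒ sig = [2:1]
  P = {3,4}:  v_{3} + v_{4} = v_{5}  ⇒ sig = [2:1]
  P = {5,6}:  v_{5} + v_{6} = v_{3}  ⇒ sig = [2:1]
  P = {1,2}:  v_{1} + v_{2} = 2·v_{0}  ⇒ sig = [2:2]
  P = {2,5}:  v_{2} + v_{5} = 2·v_{4}  ⇒ sig = [2:2]

Sorted signature multiset PRS(X):
    [2:]
    [2:]
    [2:]
    [2:1]
    [2:1]
    [2:1]
    [2:1]
    [2:1]
    [2:1]
    [2:1]
    [2:1]
    [2:1]
    [2:2]
    [2:2]


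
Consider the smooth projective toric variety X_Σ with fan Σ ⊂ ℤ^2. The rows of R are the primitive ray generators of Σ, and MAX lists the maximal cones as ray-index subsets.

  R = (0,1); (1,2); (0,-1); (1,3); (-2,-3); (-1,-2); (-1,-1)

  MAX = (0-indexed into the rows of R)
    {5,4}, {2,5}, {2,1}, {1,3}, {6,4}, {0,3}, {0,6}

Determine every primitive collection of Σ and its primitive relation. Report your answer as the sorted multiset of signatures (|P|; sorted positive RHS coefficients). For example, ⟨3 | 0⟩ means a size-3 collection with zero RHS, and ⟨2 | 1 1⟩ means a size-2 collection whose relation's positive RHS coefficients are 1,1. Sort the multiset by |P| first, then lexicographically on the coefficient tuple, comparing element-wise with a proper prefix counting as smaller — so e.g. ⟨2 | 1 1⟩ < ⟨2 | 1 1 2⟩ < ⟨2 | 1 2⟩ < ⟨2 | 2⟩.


14 collections generate NE(X_Σ); each relation:

  P = {0,2}:  v_{0} + v_{2} = 0  ⇒ sig = ⟨2 | 0⟩
  P = {1,5}:  v_{1} + v_{5} = 0  ⇒ sig = ⟨2 | 0⟩
  P = {0,1}:  v_{0} + v_{1} = v_{3}  ⇒ sig = ⟨2 | 1⟩
  P = {0,5}:  v_{0} + v_{5} = v_{6}  ⇒ sig = ⟨2 | 1⟩
  P = {1,4}:  v_{1} + v_{4} = v_{6}  ⇒ sig = ⟨2 | 1⟩
  P = {1,6}:  v_{1} + v_{6} = v_{0}  ⇒ sig = ⟨2 | 1⟩
  P = {2,3}:  v_{2} + v_{3} = v_{1}  ⇒ sig = ⟨2 | 1⟩
  P = {2,6}:  v_{2} + v_{6} = v_{5}  ⇒ sig = ⟨2 | 1⟩
  P = {3,5}:  v_{3} + v_{5} = v_{0}  ⇒ sig = ⟨2 | 1⟩
  P = {5,6}:  v_{5} + v_{6} = v_{4}  ⇒ sig = ⟨2 | 1⟩
  P = {3,4}:  v_{3} + v_{4} = v_{0} + v_{6}  ⇒ sig = ⟨2 | 1 1⟩
  P = {0,4}:  v_{0} + v_{4} = 2·v_{6}  ⇒ sig = ⟨2 | 2⟩
  P = {2,4}:  v_{2} + v_{4} = 2·v_{5}  ⇒ sig = ⟨2 | 2⟩
  P = {3,6}:  v_{3} + v_{6} = 2·v_{0}  ⇒ sig = ⟨2 | 2⟩

so the primitive-relation signature multiset is
    |P|=2: 14 collections, coeffs (), (), (1), (1), (1), (1), (1), (1), (1), (1), (1,1), (2), (2), (2)


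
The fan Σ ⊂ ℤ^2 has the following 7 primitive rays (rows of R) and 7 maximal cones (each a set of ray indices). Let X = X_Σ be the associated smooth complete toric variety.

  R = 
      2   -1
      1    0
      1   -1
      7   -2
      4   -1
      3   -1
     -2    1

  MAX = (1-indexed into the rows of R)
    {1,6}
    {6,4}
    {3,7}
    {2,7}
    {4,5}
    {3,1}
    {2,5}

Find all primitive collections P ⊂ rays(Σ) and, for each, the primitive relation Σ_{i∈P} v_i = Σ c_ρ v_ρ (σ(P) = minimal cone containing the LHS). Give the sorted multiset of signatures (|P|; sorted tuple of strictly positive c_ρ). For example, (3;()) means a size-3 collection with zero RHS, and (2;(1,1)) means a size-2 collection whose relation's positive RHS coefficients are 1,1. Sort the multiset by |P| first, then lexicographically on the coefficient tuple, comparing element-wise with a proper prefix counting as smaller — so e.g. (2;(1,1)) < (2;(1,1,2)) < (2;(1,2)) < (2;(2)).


Δ(Σ) — 7 vertices, 14 min non-faces:

  • {1,7}:  v_{1} + v_{7} = 0  →  sig = (2;())
  • {1,2}:  v_{1} + v_{2} = v_{6}  →  sig = (2;(1))
  • {2,3}:  v_{2} + v_{3} = v_{1}  →  sig = (2;(1))
  • {2,6}:  v_{2} + v_{6} = v_{5}  →  sig = (2;(1))
  • {5,6}:  v_{5} + v_{6} = v_{4}  →  sig = (2;(1))
  • {6,7}:  v_{6} + v_{7} = v_{2}  →  sig = (2;(1))
  • {3,5}:  v_{3} + v_{5} = v_{1} + v_{6}  →  sig = (2;(1,1))
  • {4,7}:  v_{4} + v_{7} = v_{2} + v_{5}  →  sig = (2;(1,1))
  • {3,4}:  v_{3} + v_{4} = v_{1} + 2·v_{6}  →  sig = (2;(1,2))
  • {1,5}:  v_{1} + v_{5} = 2·v_{6}  →  sig = (2;(2))
  • {2,4}:  v_{2} + v_{4} = 2·v_{5}  →  sig = (2;(2))
  • {3,6}:  v_{3} + v_{6} = 2·v_{1}  →  sig = (2;(2))
  • {5,7}:  v_{5} + v_{7} = 2·v_{2}  →  sig = (2;(2))
  • {1,4}:  v_{1} + v_{4} = 3·v_{6}  →  sig = (2;(3))

Hence PRS(X_Σ) =
[(2;()), (2;(1)), (2;(1)), (2;(1)), (2;(1)), (2;(1)), (2;(1,1)), (2;(1,1)), (2;(1,2)), (2;(2)), (2;(2)), (2;(2)), (2;(2)), (2;(3))]


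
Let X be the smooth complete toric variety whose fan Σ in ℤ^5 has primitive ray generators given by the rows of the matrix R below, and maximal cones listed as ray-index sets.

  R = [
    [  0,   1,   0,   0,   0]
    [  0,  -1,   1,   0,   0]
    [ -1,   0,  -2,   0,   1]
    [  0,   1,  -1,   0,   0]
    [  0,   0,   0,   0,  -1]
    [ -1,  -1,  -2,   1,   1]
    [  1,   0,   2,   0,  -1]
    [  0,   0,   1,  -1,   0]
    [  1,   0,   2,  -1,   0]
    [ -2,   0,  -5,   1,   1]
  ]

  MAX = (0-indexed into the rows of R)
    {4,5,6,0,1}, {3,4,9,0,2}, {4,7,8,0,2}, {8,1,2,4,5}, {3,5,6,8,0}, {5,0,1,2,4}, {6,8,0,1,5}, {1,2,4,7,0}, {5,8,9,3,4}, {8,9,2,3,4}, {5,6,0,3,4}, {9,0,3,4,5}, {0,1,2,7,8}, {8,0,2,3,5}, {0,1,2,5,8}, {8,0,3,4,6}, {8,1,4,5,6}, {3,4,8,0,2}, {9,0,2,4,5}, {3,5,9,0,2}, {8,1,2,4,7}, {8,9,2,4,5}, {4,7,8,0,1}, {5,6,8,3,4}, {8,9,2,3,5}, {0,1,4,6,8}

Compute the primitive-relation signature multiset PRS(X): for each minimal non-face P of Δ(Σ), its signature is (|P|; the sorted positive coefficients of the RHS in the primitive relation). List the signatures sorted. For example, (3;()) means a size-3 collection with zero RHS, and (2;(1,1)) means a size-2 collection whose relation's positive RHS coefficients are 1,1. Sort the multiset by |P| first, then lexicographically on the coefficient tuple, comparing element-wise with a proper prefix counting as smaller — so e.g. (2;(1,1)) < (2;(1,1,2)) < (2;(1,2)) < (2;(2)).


Minimal non-faces — 12 found among 10 rays, 26 max cones:

  {1,3}:  v_{1} + v_{3} = 0  so sig = (2;())
  {2,6}:  v_{2} + v_{6} = 0  so sig = (2;())
  {5,7}:  v_{5} + v_{7} = v_{1} + v_{2}  so sig = (2;(1,1))
  {1,9}:  v_{1} + v_{9} = v_{2} + v_{4} + v_{5}  so sig = (2;(1,1,1))
  {6,9}:  v_{6} + v_{9} = v_{3} + v_{4} + v_{5}  so sig = (2;(1,1,1))
  {3,7}:  v_{3} + v_{7} = v_{0} + v_{2} + v_{4} + v_{8}  so sig = (2;(1,1,1,1))
  {6,7}:  v_{6} + v_{7} = v_{0} + v_{1} + v_{4} + v_{8}  so sig = (2;(1,1,1,1))
  {7,9}:  v_{7} + v_{9} = 2·v_{2} + v_{4}  so sig = (2;(1,2))
  {0,8,9}:  v_{0} + v_{8} + v_{9} = v_{2} + v_{3}  so sig = (3;(1,1))
  {0,4,5,8}:  v_{0} + v_{4} + v_{5} + v_{8} = 0  so sig = (4;())
  {2,3,4,5}:  v_{2} + v_{3} + v_{4} + v_{5} = v_{9}  so sig = (4;(1))
  {0,1,2,4,8}:  v_{0} + v_{1} + v_{2} + v_{4} + v_{8} = v_{7}  so sig = (5;(1))

Hence PRS(X_Σ) =
    |P|=2: 8 collections, coeffs (), (), (1,1), (1,1,1), (1,1,1), (1,1,1,1), (1,1,1,1), (1,2)
    |P|=3: 1 collection, coeffs (1,1)
    |P|=4: 2 collections, coeffs (), (1)
    |P|=5: 1 collection, coeffs (1)


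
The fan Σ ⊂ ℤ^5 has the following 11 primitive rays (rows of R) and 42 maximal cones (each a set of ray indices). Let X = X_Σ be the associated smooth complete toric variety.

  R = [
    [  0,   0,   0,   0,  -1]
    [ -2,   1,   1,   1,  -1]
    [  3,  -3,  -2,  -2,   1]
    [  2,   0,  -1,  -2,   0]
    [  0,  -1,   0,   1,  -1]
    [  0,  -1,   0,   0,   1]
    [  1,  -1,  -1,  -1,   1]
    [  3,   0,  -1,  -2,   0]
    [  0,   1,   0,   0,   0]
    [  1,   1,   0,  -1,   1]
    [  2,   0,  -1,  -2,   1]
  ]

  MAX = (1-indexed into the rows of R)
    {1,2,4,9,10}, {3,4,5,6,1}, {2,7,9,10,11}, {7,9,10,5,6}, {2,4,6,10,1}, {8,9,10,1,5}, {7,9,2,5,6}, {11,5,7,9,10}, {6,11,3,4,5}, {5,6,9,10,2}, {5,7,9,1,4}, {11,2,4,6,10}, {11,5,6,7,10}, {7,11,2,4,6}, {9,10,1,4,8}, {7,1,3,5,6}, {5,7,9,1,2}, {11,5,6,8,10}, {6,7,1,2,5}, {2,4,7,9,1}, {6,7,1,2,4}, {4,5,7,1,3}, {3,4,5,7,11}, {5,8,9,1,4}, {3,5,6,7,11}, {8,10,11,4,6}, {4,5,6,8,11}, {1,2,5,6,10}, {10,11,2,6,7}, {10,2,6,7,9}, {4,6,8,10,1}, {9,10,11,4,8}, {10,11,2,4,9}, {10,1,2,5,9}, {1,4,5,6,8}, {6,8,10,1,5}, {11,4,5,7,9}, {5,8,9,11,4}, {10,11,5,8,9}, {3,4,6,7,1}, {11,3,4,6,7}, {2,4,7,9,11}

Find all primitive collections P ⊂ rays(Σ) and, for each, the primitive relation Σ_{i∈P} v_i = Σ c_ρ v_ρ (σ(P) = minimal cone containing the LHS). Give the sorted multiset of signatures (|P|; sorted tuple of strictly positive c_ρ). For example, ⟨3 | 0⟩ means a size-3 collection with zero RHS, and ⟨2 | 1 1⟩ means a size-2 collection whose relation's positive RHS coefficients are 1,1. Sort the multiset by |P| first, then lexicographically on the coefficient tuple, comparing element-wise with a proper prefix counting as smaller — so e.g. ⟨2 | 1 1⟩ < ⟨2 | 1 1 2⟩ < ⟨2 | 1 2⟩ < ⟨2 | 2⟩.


18 collections generate NE(X_Σ); each relation:

  • {1,11}:  v_{1} + v_{11} = v_{4}  →  sig = ⟨2 | 1⟩
  • {3,9}:  v_{3} + v_{9} = v_{5} + v_{7} + v_{11}  →  sig = ⟨2 | 1 1 1⟩
  • {2,3}:  v_{2} + v_{3} = 2·v_{1} + v_{6} + v_{7}  →  sig = ⟨2 | 1 1 2⟩
  • {3,10}:  v_{3} + v_{10} = v_{5} + v_{6} + 2·v_{11}  →  sig = ⟨2 | 1 1 2⟩
  • {3,8}:  v_{3} + v_{8} = v_{4} + 2·v_{5} + v_{6} + 2·v_{11}  →  sig = ⟨2 | 1 1 2 2⟩
  • {2,8}:  v_{2} + v_{8} = 2·v_{1} + v_{10}  →  sig = ⟨2 | 1 2⟩
  • {7,8}:  v_{7} + v_{8} = v_{5} + 2·v_{11}  →  sig = ⟨2 | 1 2⟩
  • {1,6,9}:  v_{1} + v_{6} + v_{9} = 0  →  sig = ⟨3 | 0⟩
  • {1,7,10}:  v_{1} + v_{7} + v_{10} = v_{11}  →  sig = ⟨3 | 1⟩
  • {2,5,11}:  v_{2} + v_{5} + v_{11} = v_{1}  →  sig = ⟨3 | 1⟩
  • {4,5,10}:  v_{4} + v_{5} + v_{10} = v_{8}  →  sig = ⟨3 | 1⟩
  • {4,6,9}:  v_{4} + v_{6} + v_{9} = v_{11}  →  sig = ⟨3 | 1⟩
  • {6,9,11}:  v_{6} + v_{9} + v_{11} = v_{7} + v_{10}  →  sig = ⟨3 | 1 1⟩
  • {6,8,9}:  v_{6} + v_{8} + v_{9} = v_{5} + v_{10} + v_{11}  →  sig = ⟨3 | 1 1 1⟩
  • {2,4,5}:  v_{2} + v_{4} + v_{5} = 2·v_{1}  →  sig = ⟨3 | 2⟩
  • {4,7,10}:  v_{4} + v_{7} + v_{10} = 2·v_{11}  →  sig = ⟨3 | 2⟩
  • {2,5,7,10}:  v_{2} + v_{5} + v_{7} + v_{10} = 0  →  sig = ⟨4 | 0⟩
  • {4,5,6,7}:  v_{4} + v_{5} + v_{6} + v_{7} = v_{3}  →  sig = ⟨4 | 1⟩

Signatures (|P|; sorted positive RHS coefficients), sorted:
[⟨2 | 1⟩, ⟨2 | 1 1 1⟩, ⟨2 | 1 1 2⟩, ⟨2 | 1 1 2⟩, ⟨2 | 1 1 2 2⟩, ⟨2 | 1 2⟩, ⟨2 | 1 2⟩, ⟨3 | 0⟩, ⟨3 | 1⟩, ⟨3 | 1⟩, ⟨3 | 1⟩, ⟨3 | 1⟩, ⟨3 | 1 1⟩, ⟨3 | 1 1 1⟩, ⟨3 | 2⟩, ⟨3 | 2⟩, ⟨4 | 0⟩, ⟨4 | 1⟩]


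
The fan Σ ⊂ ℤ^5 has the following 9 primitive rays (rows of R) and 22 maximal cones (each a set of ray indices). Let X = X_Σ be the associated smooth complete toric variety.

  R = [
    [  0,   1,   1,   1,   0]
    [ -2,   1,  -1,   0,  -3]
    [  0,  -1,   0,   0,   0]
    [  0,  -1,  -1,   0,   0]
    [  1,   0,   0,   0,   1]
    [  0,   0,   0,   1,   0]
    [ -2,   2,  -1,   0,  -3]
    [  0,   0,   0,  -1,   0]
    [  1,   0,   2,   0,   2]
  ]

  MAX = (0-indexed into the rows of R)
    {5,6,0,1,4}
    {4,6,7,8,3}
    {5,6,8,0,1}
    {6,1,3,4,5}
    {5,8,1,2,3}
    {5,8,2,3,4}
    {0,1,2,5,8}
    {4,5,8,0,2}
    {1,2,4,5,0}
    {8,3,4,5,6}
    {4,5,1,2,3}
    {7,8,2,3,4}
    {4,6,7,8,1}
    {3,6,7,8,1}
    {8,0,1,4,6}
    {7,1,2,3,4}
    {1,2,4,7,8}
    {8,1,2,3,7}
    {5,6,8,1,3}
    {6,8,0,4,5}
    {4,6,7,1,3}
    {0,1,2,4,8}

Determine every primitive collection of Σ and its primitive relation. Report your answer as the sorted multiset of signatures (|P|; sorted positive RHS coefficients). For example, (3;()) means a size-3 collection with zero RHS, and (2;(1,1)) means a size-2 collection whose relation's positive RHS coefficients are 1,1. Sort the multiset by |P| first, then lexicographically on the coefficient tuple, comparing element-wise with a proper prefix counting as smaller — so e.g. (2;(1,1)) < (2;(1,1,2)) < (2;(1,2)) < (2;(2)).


|primitive collections| = 6. Relations:

  • {5,7}:  v_{5} + v_{7} = 0  ⇒ sig = (2;())
  • {0,3}:  v_{0} + v_{3} = v_{5}  ⇒ sig = (2;(1))
  • {2,6}:  v_{2} + v_{6} = v_{1}  ⇒ sig = (2;(1))
  • {0,7}:  v_{0} + v_{7} = v_{1} + v_{4} + v_{8}  ⇒ sig = (2;(1,1,1))
  • {1,3,4,8}:  v_{1} + v_{3} + v_{4} + v_{8} = 0  ⇒ sig = (4;())
  • {1,4,5,8}:  v_{1} + v_{4} + v_{5} + v_{8} = v_{0}  ⇒ sig = (4;(1))

Hence PRS(X_Σ) =
    |P|=2: 4 collections, coeffs (), (1), (1), (1,1,1)
    |P|=4: 2 collections, coeffs (), (1)


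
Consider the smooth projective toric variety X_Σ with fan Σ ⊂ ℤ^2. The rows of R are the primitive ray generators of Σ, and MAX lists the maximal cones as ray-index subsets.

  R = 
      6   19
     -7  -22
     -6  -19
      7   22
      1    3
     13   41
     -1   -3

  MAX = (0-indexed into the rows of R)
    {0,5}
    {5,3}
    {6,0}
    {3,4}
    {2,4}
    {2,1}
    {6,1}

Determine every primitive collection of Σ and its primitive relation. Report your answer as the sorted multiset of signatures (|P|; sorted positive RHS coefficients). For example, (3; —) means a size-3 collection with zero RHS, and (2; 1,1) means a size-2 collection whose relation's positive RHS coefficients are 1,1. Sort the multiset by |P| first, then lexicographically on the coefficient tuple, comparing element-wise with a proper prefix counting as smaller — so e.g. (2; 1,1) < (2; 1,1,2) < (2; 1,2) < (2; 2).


14 minimal non-faces of Δ(Σ) (on 7 rays):

  {0,2}:  v_{0} + v_{2} = 0  ⟹  sig = (2; —)
  {1,3}:  v_{1} + v_{3} = 0  ⟹  sig = (2; —)
  {4,6}:  v_{4} + v_{6} = 0  ⟹  sig = (2; —)
  {0,1}:  v_{0} + v_{1} = v_{6}  ⟹  sig = (2; 1)
  {0,3}:  v_{0} + v_{3} = v_{5}  ⟹  sig = (2; 1)
  {0,4}:  v_{0} + v_{4} = v_{3}  ⟹  sig = (2; 1)
  {1,4}:  v_{1} + v_{4} = v_{2}  ⟹  sig = (2; 1)
  {1,5}:  v_{1} + v_{5} = v_{0}  ⟹  sig = (2; 1)
  {2,3}:  v_{2} + v_{3} = v_{4}  ⟹  sig = (2; 1)
  {2,5}:  v_{2} + v_{5} = v_{3}  ⟹  sig = (2; 1)
  {2,6}:  v_{2} + v_{6} = v_{1}  ⟹  sig = (2; 1)
  {3,6}:  v_{3} + v_{6} = v_{0}  ⟹  sig = (2; 1)
  {4,5}:  v_{4} + v_{5} = 2·v_{3}  ⟹  sig = (2; 2)
  {5,6}:  v_{5} + v_{6} = 2·v_{0}  ⟹  sig = (2; 2)

Signatures (|P|; sorted positive RHS coefficients), sorted:
    |P|=2: 14 collections, coeffs (), (), (), (1), (1), (1), (1), (1), (1), (1), (1), (1), (2), (2)


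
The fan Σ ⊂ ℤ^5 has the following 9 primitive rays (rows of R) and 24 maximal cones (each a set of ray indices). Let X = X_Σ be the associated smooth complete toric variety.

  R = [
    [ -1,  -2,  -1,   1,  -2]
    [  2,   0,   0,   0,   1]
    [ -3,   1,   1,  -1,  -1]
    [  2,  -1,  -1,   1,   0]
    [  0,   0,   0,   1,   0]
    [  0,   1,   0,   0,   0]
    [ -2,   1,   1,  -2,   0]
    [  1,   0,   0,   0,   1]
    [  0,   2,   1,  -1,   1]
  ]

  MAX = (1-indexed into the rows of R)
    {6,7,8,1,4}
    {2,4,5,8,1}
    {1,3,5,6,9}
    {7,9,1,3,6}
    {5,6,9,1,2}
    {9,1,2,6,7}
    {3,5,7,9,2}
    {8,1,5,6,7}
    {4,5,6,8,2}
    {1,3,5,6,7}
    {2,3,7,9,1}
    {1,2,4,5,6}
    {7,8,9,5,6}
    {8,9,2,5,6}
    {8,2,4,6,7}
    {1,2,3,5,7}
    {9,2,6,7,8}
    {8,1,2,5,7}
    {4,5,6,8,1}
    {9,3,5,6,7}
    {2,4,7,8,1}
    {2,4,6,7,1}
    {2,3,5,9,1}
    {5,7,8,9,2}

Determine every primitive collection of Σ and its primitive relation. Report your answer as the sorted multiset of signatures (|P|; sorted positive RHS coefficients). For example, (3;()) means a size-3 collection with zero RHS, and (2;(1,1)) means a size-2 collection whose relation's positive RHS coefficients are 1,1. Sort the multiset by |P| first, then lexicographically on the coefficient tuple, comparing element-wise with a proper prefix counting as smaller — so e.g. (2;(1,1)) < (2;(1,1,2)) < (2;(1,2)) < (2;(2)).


The 9 primitive collections of Σ (r=9, n=5):

  P={3,4}:  v_{3} + v_{4} = v_{1} + v_{9} — sig = (2;(1,1))
  P={3,8}:  v_{3} + v_{8} = v_{5} + v_{7} — sig = (2;(1,1))
  P={4,9}:  v_{4} + v_{9} = v_{2} + v_{6} — sig = (2;(1,1))
  P={1,8,9}:  v_{1} + v_{8} + v_{9} = 0 — sig = (3;())
  P={4,5,7}:  v_{4} + v_{5} + v_{7} = 0 — sig = (3;())
  P={2,3,6}:  v_{2} + v_{3} + v_{6} = v_{1} + 2·v_{9} — sig = (3;(1,2))
  P={1,2,6,8}:  v_{1} + v_{2} + v_{6} + v_{8} = v_{4} — sig = (4;(1))
  P={1,5,7,9}:  v_{1} + v_{5} + v_{7} + v_{9} = v_{3} — sig = (4;(1))
  P={2,5,6,7}:  v_{2} + v_{5} + v_{6} + v_{7} = v_{9} — sig = (4;(1))

Signatures (|P|; sorted positive RHS coefficients), sorted:
[(2;(1,1)), (2;(1,1)), (2;(1,1)), (3;()), (3;()), (3;(1,2)), (4;(1)), (4;(1)), (4;(1))]


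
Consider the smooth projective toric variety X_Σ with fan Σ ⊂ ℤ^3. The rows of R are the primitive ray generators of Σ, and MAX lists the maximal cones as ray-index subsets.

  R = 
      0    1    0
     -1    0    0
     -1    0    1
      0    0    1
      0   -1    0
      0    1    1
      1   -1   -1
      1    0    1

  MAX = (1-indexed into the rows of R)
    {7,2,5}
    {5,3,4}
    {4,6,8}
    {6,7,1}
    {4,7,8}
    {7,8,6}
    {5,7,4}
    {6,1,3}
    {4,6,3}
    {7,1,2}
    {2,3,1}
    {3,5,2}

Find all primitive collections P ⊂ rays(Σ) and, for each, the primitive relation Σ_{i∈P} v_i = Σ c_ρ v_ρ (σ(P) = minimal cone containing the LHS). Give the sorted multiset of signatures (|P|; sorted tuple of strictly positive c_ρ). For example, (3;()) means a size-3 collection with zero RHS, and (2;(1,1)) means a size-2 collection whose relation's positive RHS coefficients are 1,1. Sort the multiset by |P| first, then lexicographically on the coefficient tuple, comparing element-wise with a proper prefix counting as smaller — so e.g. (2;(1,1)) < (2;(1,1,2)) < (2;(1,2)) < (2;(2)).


Primitive collections (11):

  {1,5}:  v_{1} + v_{5} = 0  →  sig = (2;())
  {1,4}:  v_{1} + v_{4} = v_{6}  →  sig = (2;(1))
  {2,4}:  v_{2} + v_{4} = v_{3}  →  sig = (2;(1))
  {2,8}:  v_{2} + v_{8} = v_{4}  →  sig = (2;(1))
  {3,7}:  v_{3} + v_{7} = v_{5}  →  sig = (2;(1))
  {5,6}:  v_{5} + v_{6} = v_{4}  →  sig = (2;(1))
  {2,6}:  v_{2} + v_{6} = v_{1} + v_{3}  →  sig = (2;(1,1))
  {1,8}:  v_{1} + v_{8} = 2·v_{6} + v_{7}  →  sig = (2;(1,2))
  {5,8}:  v_{5} + v_{8} = 2·v_{4} + v_{7}  →  sig = (2;(1,2))
  {3,8}:  v_{3} + v_{8} = 2·v_{4}  →  sig = (2;(2))
  {4,6,7}:  v_{4} + v_{6} + v_{7} = v_{8}  →  sig = (3;(1))

Signatures (|P|; sorted positive RHS coefficients), sorted:
{ (2;()),  (2;(1)) ×5,  (2;(1,1)),  (2;(1,2)) ×2,  (2;(2)),  (3;(1)) }
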